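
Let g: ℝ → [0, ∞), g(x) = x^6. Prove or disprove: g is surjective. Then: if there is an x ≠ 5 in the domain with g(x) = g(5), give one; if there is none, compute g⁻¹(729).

-5

For any y ∈ [0, ∞), x = y^{1/6} ∈ ℝ satisfies x^6 = y, so g is surjective.
For the follow-up, such an x exists: taking x = −5 ∈ ℝ gives g(−5) = 15625 = g(5) with −5 ≠ 5.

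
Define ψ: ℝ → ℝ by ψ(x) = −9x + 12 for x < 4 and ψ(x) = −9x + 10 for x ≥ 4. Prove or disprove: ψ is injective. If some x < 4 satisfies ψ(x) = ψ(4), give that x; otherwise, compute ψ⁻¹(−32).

Both pieces are strictly decreasing (slopes −9 and −9), so each is injective on its own interval.
The left piece maps (−∞, 4) onto (−24, ∞); the right piece maps [4, ∞) onto (−∞, −26].
These images are disjoint, so no value is attained by both pieces. Hence ψ is injective.
Because the two images are disjoint, no x < 4 has ψ(x) = ψ(4), so we compute ψ⁻¹(−32): −32 lies in (−∞, −26], so solve −9x + 10 = −32: x = (−32 − 10)/(−9) = 14/3.

14/3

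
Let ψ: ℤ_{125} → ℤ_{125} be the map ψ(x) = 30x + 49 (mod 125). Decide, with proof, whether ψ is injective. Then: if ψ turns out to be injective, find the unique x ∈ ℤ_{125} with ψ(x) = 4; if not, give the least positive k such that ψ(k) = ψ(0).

25

Recall: injectivity means: for all s, t in the domain, ψ(s) = ψ(t) implies s = t.
We have gcd(30, 125) = 5 > 1. Taking s = 0 and t = 25: ψ(0) = 49 and ψ(25) = 30·25 + 49 = 799 ≡ 49 (mod 125).
So ψ(0) = ψ(25) while 0 ≠ 25, therefore ψ is not injective.
Since ψ is not injective, we find the least positive k with ψ(k) = ψ(0): this means 30k ≡ 0 (mod 125), i.e. 125 ∣ 30k. Since gcd(30, 125) = 5, dividing through by 5 this holds exactly when 25 ∣ 6k, and as gcd(6, 25) = 1, exactly when 25 ∣ k.
The smallest positive such k is 25.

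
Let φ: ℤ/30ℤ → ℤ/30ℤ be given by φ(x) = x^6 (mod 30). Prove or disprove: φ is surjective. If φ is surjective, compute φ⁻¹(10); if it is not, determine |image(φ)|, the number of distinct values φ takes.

φ(2): Repeated squaring mod 30: 2^1 ≡ 2, 2^2 ≡ 2² = 4, 2^4 ≡ 4² = 16. Since 6 = 4 + 2, 2^6 ≡ 16·4: 16·4 = 64 ≡ 4. So 2^6 ≡ 4 (mod 30).
φ(8): Repeated squaring mod 30: 8^1 ≡ 8, 8^2 ≡ 8² = 64 ≡ 4, 8^4 ≡ 4² = 16. Since 6 = 4 + 2, 8^6 ≡ 16·4: 16·4 = 64 ≡ 4. So 8^6 ≡ 4 (mod 30).
So φ(2) = φ(8) = 4 while 2 ≠ 8, thus φ is not injective.
A non-injective map from the 30-element set ℤ/30ℤ to itself takes at most 29 distinct values, so it cannot be surjective. Thus φ is not surjective.
Since φ is not surjective, we determine |image(φ)|. Computing x^6 mod 30 for each x (by repeated squaring, reducing mod 30 at every step), the values φ(0), φ(1), …, φ(29) are: 0, 1, 4, 9, 16, 25, 6, 19, 4, 21, 10, 1, 24, 19, 16, 15, 16, 19, 24, 1, 10, 21, 4, 19, 6, 25, 16, 9, 4, 1.
The distinct values are {0, 1, 4, 6, 9, 10, 15, 16, 19, 21, 24, 25}; there are 12 of them.

12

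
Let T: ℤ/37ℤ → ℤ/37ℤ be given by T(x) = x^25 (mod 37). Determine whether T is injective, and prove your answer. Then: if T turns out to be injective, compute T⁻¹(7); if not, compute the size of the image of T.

Since 37 is prime, the nonzero elements of ℤ/37ℤ form a cyclic group of order 36.
As gcd(25, 36) = 1, raising to the 25th power is a bijection on this group: if a^25 ≡ b^25 then (ab^{−1})^25 = 1, and the only element of order dividing gcd(25, 36) = 1 is 1, so a = b.
With T(0) = 0 this makes T injective on all of ℤ/37ℤ, hence bijective (finite equal-size domain and codomain). In particular T is injective.
Since T is injective, we find the preimage of 7. The inverse of x ↦ x^25 on (ℤ/37ℤ)^× is x ↦ x^13, because 25·13 = 325 = 9·36 + 1 ≡ 1 (mod 36) and x^{36} = 1 for x ≠ 0 (Fermat). So T⁻¹(7) = 7^13 mod 37.
Repeated squaring mod 37: 7^1 ≡ 7, 7^2 ≡ 7² = 49 ≡ 12, 7^4 ≡ 12² = 144 ≡ 33, 7^8 ≡ 33² = 1089 ≡ 16. Since 13 = 8 + 4 + 1, 7^13 ≡ 16·33·7: 16·33 = 528 ≡ 10, then 10·7 = 70 ≡ 33. So 7^13 ≡ 33 (mod 37).
Hence T⁻¹(7) = 33.

33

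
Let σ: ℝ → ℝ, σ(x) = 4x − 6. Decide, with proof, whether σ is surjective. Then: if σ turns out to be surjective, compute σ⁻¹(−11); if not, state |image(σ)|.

-5/4

For any y ∈ ℝ, x = (y + 6)/4 satisfies σ(x) = y.
Therefore σ is surjective.
Since σ is surjective, we compute σ⁻¹(−11) = (−11 + 6)/4 = −5/4.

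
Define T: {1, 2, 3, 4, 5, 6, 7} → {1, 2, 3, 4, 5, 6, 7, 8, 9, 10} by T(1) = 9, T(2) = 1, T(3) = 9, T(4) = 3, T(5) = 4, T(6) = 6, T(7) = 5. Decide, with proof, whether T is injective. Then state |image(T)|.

6

T(1) = 9 = T(3) with 1 ≠ 3, so T is not injective.
The image of T is {1, 3, 4, 5, 6, 9}, which has 6 elements.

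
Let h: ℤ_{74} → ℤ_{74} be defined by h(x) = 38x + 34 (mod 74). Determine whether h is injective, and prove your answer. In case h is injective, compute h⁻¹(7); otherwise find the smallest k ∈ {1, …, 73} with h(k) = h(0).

We have gcd(38, 74) = 2 > 1. Taking x_1 = 0 and x_2 = 37: h(0) = 34 and h(37) = 38·37 + 34 = 1440 ≡ 34 (mod 74).
So h(0) = h(37) while 0 ≠ 37, so h is not injective.
Since h is not injective, we find the least positive k with h(k) = h(0): this means 38k ≡ 0 (mod 74), i.e. 74 ∣ 38k. Since gcd(38, 74) = 2, dividing through by 2 this holds exactly when 37 ∣ 19k, and as gcd(19, 37) = 1, exactly when 37 ∣ k.
The smallest positive such k is 37.

37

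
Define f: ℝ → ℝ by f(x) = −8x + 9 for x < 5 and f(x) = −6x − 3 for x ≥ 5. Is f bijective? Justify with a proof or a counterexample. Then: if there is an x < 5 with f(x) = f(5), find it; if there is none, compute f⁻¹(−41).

19/3

Both pieces are strictly decreasing (slopes −8 and −6), so each is injective on its own interval.
The left piece maps (−∞, 5) onto (−31, ∞); the right piece maps [5, ∞) onto (−∞, −33].
The images leave a gap (−31 has no preimage), so f is not surjective, hence not bijective.
Because the two images are disjoint, no x < 5 has f(x) = f(5), so we compute f⁻¹(−41): −41 lies in (−∞, −33], so solve −6x − 3 = −41: x = (−41 + 3)/(−6) = 19/3.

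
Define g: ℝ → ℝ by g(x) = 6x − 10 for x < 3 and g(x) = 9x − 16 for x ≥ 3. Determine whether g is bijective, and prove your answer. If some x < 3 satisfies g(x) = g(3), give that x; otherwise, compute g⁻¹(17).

Both pieces are strictly increasing (slopes 6 and 9), so each is injective on its own interval.
The left piece maps (−∞, 3) onto (−∞, 8); the right piece maps [3, ∞) onto [11, ∞).
The images leave a gap (8 has no preimage), so g is not surjective, hence not bijective.
Because the two images are disjoint, no x < 3 has g(x) = g(3), so we compute g⁻¹(17): 17 lies in [11, ∞), so solve 9x − 16 = 17: x = (17 + 16)/9 = 11/3.

11/3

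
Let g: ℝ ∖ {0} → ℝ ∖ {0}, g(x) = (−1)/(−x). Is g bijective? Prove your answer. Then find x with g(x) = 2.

1/2

Suppose g(a) = g(b). Cross-multiplying: (−1)(−b) = (−1)(−a).
Expanding both sides and cancelling the symmetric terms leaves −1·(a − b) = 0. Since −1 ≠ 0, a = b. Hence g is injective.
For any y ≠ 0, solving y(−x) = −1 for x gives a well-defined x ≠ 0. So g is surjective.
Hence g is bijective.
Solving g(x) = 2: cross-multiplying gives −1 = 2(−x), which rearranges to 2x = 1, so x = 1/2.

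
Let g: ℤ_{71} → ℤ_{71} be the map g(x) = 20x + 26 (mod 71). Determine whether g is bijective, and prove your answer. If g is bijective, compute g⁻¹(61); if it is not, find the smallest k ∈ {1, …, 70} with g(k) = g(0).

If g(u) = g(v), then 20u ≡ 20v (mod 71). Because gcd(20, 71) = 1, we may cancel 20 to get u ≡ v (mod 71).
We now compute 20⁻¹ mod 71 explicitly. Euclid's algorithm: 71 = 3·20 + 11, 20 = 1·11 + 9, 11 = 1·9 + 2, 9 = 4·2 + 1; back-substituting gives 1 = 32·20 − 9·71, so 20⁻¹ ≡ 32 (mod 71).
Then y ↦ 32(y − 26) is a two-sided inverse to g, so every y ∈ ℤ_{71} has a preimage.
Thus g is bijective.
Since g is bijective, we find g⁻¹(61): we need 20x ≡ 61 − 26 ≡ 35 (mod 71). Using 20⁻¹ = 32: x ≡ 32·35 = 1120 = 15·71 + 55, so x = 55.
Check: g(55) = 20·55 + 26 = 1126 = 15·71 + 61 ≡ 61 (mod 71).

55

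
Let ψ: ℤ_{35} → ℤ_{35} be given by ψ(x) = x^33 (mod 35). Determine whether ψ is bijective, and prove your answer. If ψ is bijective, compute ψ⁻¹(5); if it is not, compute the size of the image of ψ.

ψ(4): Repeated squaring mod 35: 4^1 ≡ 4, 4^2 ≡ 4² = 16, 4^4 ≡ 16² = 256 ≡ 11, 4^8 ≡ 11² = 121 ≡ 16, 4^16 ≡ 16² = 256 ≡ 11, 4^32 ≡ 11² = 121 ≡ 16. Since 33 = 32 + 1, 4^33 ≡ 16·4: 16·4 = 64 ≡ 29. So 4^33 ≡ 29 (mod 35).
ψ(9): Repeated squaring mod 35: 9^1 ≡ 9, 9^2 ≡ 9² = 81 ≡ 11, 9^4 ≡ 11² = 121 ≡ 16, 9^8 ≡ 16² = 256 ≡ 11, 9^16 ≡ 11² = 121 ≡ 16, 9^32 ≡ 16² = 256 ≡ 11. Since 33 = 32 + 1, 9^33 ≡ 11·9: 11·9 = 99 ≡ 29. So 9^33 ≡ 29 (mod 35).
So ψ(4) = ψ(9) = 29 while 4 ≠ 9, so ψ is not injective, hence not bijective.
Since ψ is not bijective, we determine |image(ψ)|. Computing x^33 mod 35 for each x (by repeated squaring, reducing mod 35 at every step), the values ψ(0), ψ(1), …, ψ(34) are: 0, 1, 22, 13, 29, 20, 6, 7, 8, 29, 20, 1, 27, 13, 14, 15, 1, 27, 8, 34, 20, 21, 22, 8, 34, 15, 6, 27, 28, 29, 15, 6, 22, 13, 34.
The distinct values are {0, 1, 6, 7, 8, 13, 14, 15, 20, 21, 22, 27, 28, 29, 34}; there are 15 of them.

15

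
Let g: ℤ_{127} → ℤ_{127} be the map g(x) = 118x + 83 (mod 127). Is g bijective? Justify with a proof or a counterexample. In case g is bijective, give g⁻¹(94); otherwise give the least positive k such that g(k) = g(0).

Recall: injectivity means: for all a, b in the domain, g(a) = g(b) implies a = b.
If g(a) = g(b), then 118a ≡ 118b (mod 127). Because gcd(118, 127) = 1, we may cancel 118 to get a ≡ b (mod 127).
We now compute 118⁻¹ mod 127 explicitly. Euclid's algorithm: 127 = 1·118 + 9, 118 = 13·9 + 1; back-substituting gives 1 = 14·118 − 13·127, so 118⁻¹ ≡ 14 (mod 127).
For any y ∈ ℤ_{127}, x = 14(y − 83) mod 127 satisfies g(x) = 118·14(y − 83) + 83 ≡ y (since 118·14 ≡ 1 mod 127). So every y has a preimage.
So g is bijective.
Since g is bijective, we compute g⁻¹(94): solve 118x + 83 ≡ 94 (mod 127), i.e. 118x ≡ 11 (mod 127).
Multiplying by 118⁻¹ = 14 gives x ≡ 14·11 = 154 = 1·127 + 27 ≡ 27 (mod 127).
Check: g(27) = 118·27 + 83 = 3269 = 25·127 + 94 ≡ 94 (mod 127).

27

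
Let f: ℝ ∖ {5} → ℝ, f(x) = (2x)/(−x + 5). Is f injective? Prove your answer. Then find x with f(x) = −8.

20/3

Suppose f(s) = f(t). Cross-multiplying: (2s)(−t + 5) = (2t)(−s + 5).
Expanding both sides and cancelling the symmetric terms leaves 10·(s − t) = 0. Since 10 ≠ 0, s = t. Therefore f is injective.
Solving f(x) = −8: cross-multiplying gives 2x = −8(−x + 5), which rearranges to −6x = −40, so x = 20/3.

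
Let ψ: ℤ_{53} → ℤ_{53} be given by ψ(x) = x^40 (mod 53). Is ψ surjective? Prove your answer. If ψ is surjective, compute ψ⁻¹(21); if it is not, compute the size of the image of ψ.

ψ(2): Repeated squaring mod 53: 2^1 ≡ 2, 2^2 ≡ 2² = 4, 2^4 ≡ 4² = 16, 2^8 ≡ 16² = 256 ≡ 44, 2^16 ≡ 44² = 1936 ≡ 28, 2^32 ≡ 28² = 784 ≡ 42. Since 40 = 32 + 8, 2^40 ≡ 42·44: 42·44 = 1848 ≡ 46. So 2^40 ≡ 46 (mod 53).
ψ(7): Repeated squaring mod 53: 7^1 ≡ 7, 7^2 ≡ 7² = 49, 7^4 ≡ 49² = 2401 ≡ 16, 7^8 ≡ 16² = 256 ≡ 44, 7^16 ≡ 44² = 1936 ≡ 28, 7^32 ≡ 28² = 784 ≡ 42. Since 40 = 32 + 8, 7^40 ≡ 42·44: 42·44 = 1848 ≡ 46. So 7^40 ≡ 46 (mod 53).
So ψ(2) = ψ(7) = 46 while 2 ≠ 7, hence ψ is not injective.
A non-injective map from the 53-element set ℤ_{53} to itself takes at most 52 distinct values, so it cannot be surjective. Thus ψ is not surjective.
Since ψ is not surjective, we determine |image(ψ)|. Computing x^40 mod 53 for each x (by repeated squaring, reducing mod 53 at every step), the values ψ(0), ψ(1), …, ψ(52) are: 0, 1, 46, 16, 49, 44, 47, 46, 28, 44, 10, 42, 42, 13, 49, 15, 16, 36, 10, 13, 36, 47, 24, 1, 24, 28, 15, 15, 28, 24, 1, 24, 47, 36, 13, 10, 36, 16, 15, 49, 13, 42, 42, 10, 44, 28, 46, 47, 44, 49, 16, 46, 1.
The distinct values are {0, 1, 10, 13, 15, 16, 24, 28, 36, 42, 44, 46, 47, 49}; there are 14 of them.

14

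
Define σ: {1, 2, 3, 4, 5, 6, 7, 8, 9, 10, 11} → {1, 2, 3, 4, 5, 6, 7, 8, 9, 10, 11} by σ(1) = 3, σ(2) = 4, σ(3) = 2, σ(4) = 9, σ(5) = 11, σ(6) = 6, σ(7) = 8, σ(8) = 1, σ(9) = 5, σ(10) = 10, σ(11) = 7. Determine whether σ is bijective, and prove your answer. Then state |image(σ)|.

The values 3, 4, 2, 9, 11, 6, 8, 1, 5, 10, 7 are a permutation of {1, 2, 3, 4, 5, 6, 7, 8, 9, 10, 11}: each element appears exactly once.
So σ is injective and surjective, hence bijective.
The image of σ is {1, 2, 3, 4, 5, 6, 7, 8, 9, 10, 11}, which has 11 elements.

11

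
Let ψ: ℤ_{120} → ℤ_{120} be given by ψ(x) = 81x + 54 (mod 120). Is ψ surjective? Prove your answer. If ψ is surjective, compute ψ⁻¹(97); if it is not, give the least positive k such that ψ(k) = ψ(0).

Recall that surjectivity means every element of the codomain has a preimage under ψ.
Since gcd(81, 120) = 3, we have 81x ≡ 0 (mod 3) for all x, so ψ(x) ≡ 0 (mod 3).
But 1 ≢ 0 (mod 3), so 1 ∈ ℤ_{120} has no preimage. So ψ is not surjective.
Since ψ is not surjective, we find the least positive k with ψ(k) = ψ(0): this means 81k ≡ 0 (mod 120), i.e. 120 ∣ 81k. Since gcd(81, 120) = 3, dividing through by 3 this holds exactly when 40 ∣ 27k, and as gcd(27, 40) = 1, exactly when 40 ∣ k.
The smallest positive such k is 40.

40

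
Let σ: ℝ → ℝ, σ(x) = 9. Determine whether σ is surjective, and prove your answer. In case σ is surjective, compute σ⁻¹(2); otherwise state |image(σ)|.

1

σ(x) = 9 for all x, so 10 has no preimage and σ is not surjective.
Since σ is not surjective, we state |image(σ)|: the image of σ is {9}, which has 1 element.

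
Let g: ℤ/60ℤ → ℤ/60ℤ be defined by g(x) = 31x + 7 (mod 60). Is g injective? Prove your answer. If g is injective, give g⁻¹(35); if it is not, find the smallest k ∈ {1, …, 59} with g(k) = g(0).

28

By definition, g is injective if g(s) = g(t) implies s = t.
Suppose g(s) = g(t) in ℤ/60ℤ. Then 31s + 7 ≡ 31t + 7 (mod 60), so 31(s − t) ≡ 0 (mod 60).
Since gcd(31, 60) = 1, 31 is invertible modulo 60, so s − t ≡ 0 (mod 60), i.e. s = t.
Thus g is injective.
We now compute 31⁻¹ mod 60 explicitly. Euclid's algorithm: 60 = 1·31 + 29, 31 = 1·29 + 2, 29 = 14·2 + 1; back-substituting gives 1 = 31·31 − 16·60, so 31⁻¹ ≡ 31 (mod 60).
Since g is injective, we find g⁻¹(35): we need 31x ≡ 35 − 7 ≡ 28 (mod 60). Using 31⁻¹ = 31: x ≡ 31·28 = 868 = 14·60 + 28, so x = 28.
Check: g(28) = 31·28 + 7 = 875 = 14·60 + 35 ≡ 35 (mod 60).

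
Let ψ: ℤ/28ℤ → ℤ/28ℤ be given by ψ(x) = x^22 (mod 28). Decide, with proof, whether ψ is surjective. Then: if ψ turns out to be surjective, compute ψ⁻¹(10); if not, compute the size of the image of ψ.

8

ψ(6): Repeated squaring mod 28: 6^1 ≡ 6, 6^2 ≡ 6² = 36 ≡ 8, 6^4 ≡ 8² = 64 ≡ 8, 6^8 ≡ 8² = 64 ≡ 8, 6^16 ≡ 8² = 64 ≡ 8. Since 22 = 16 + 4 + 2, 6^22 ≡ 8·8·8: 8·8 = 64 ≡ 8, then 8·8 = 64 ≡ 8. So 6^22 ≡ 8 (mod 28).
ψ(8): Repeated squaring mod 28: 8^1 ≡ 8, 8^2 ≡ 8² = 64 ≡ 8, 8^4 ≡ 8² = 64 ≡ 8, 8^8 ≡ 8² = 64 ≡ 8, 8^16 ≡ 8² = 64 ≡ 8. Since 22 = 16 + 4 + 2, 8^22 ≡ 8·8·8: 8·8 = 64 ≡ 8, then 8·8 = 64 ≡ 8. So 8^22 ≡ 8 (mod 28).
So ψ(6) = ψ(8) = 8 while 6 ≠ 8, therefore ψ is not injective.
A non-injective map from the 28-element set ℤ/28ℤ to itself takes at most 27 distinct values, so it cannot be surjective. Thus ψ is not surjective.
Since ψ is not surjective, we determine |image(ψ)|. Computing x^22 mod 28 for each x (by repeated squaring, reducing mod 28 at every step), the values ψ(0), ψ(1), …, ψ(27) are: 0, 1, 16, 25, 4, 9, 8, 21, 8, 9, 4, 25, 16, 1, 0, 1, 16, 25, 4, 9, 8, 21, 8, 9, 4, 25, 16, 1.
The distinct values are {0, 1, 4, 8, 9, 16, 21, 25}; there are 8 of them.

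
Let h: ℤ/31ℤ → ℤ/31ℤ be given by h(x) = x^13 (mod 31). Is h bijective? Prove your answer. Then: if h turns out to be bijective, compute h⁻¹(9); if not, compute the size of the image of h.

10

Since 31 is prime, the nonzero elements of ℤ/31ℤ form a cyclic group of order 30.
As gcd(13, 30) = 1, raising to the 13th power is a bijection on this group: if u^13 ≡ v^13 then (uv^{−1})^13 = 1, and the only element of order dividing gcd(13, 30) = 1 is 1, so u = v.
With h(0) = 0 this makes h injective on all of ℤ/31ℤ, hence bijective (finite equal-size domain and codomain). In particular h is bijective.
Since h is bijective, we find the preimage of 9. The inverse of x ↦ x^13 on (ℤ/31ℤ)^× is x ↦ x^7, because 13·7 = 91 = 3·30 + 1 ≡ 1 (mod 30) and x^{30} = 1 for x ≠ 0 (Fermat). So h⁻¹(9) = 9^7 mod 31.
Repeated squaring mod 31: 9^1 ≡ 9, 9^2 ≡ 9² = 81 ≡ 19, 9^4 ≡ 19² = 361 ≡ 20. Since 7 = 4 + 2 + 1, 9^7 ≡ 20·19·9: 20·19 = 380 ≡ 8, then 8·9 = 72 ≡ 10. So 9^7 ≡ 10 (mod 31).
Hence h⁻¹(9) = 10.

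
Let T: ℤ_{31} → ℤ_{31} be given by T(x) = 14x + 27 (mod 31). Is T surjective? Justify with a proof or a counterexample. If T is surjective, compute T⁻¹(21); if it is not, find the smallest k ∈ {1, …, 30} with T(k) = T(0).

4

Since gcd(14, 31) = 1, 14 is invertible modulo 31. Euclid's algorithm: 31 = 2·14 + 3, 14 = 4·3 + 2, 3 = 1·2 + 1; back-substituting gives 1 = 20·14 − 9·31, so 14⁻¹ ≡ 20 (mod 31).
Then y ↦ 20(y − 27) is a two-sided inverse to T, so every y ∈ ℤ_{31} has a preimage.
Therefore T is surjective.
Since T is surjective, we compute T⁻¹(21): solve 14x + 27 ≡ 21 (mod 31), i.e. 14x ≡ 25 (mod 31).
Multiplying by 14⁻¹ = 20 gives x ≡ 20·25 = 500 = 16·31 + 4 ≡ 4 (mod 31).
Check: T(4) = 14·4 + 27 = 83 = 2·31 + 21 ≡ 21 (mod 31).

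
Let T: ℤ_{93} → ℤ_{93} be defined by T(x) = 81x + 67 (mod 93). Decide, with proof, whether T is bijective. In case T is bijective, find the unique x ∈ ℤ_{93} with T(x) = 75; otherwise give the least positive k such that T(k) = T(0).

We have gcd(81, 93) = 3 > 1. Taking x_1 = 0 and x_2 = 31: T(0) = 67 and T(31) = 81·31 + 67 = 2578 ≡ 67 (mod 93).
So T(0) = T(31) while 0 ≠ 31, thus T is not injective, hence not bijective.
Since T is not bijective, we find the least positive k with T(k) = T(0): this means 81k ≡ 0 (mod 93), i.e. 93 ∣ 81k. Since gcd(81, 93) = 3, dividing through by 3 this holds exactly when 31 ∣ 27k, and as gcd(27, 31) = 1, exactly when 31 ∣ k.
The smallest positive such k is 31.

31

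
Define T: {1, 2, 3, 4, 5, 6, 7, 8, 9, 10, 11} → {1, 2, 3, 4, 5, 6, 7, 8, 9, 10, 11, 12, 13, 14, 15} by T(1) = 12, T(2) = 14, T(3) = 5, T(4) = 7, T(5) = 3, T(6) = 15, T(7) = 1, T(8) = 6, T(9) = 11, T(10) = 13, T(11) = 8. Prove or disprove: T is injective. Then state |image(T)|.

11

The values T(1), …, T(11) are 12, 14, 5, 7, 3, 15, 1, 6, 11, 13, 8 — all distinct.
So T(u) = T(v) only when u = v, and T is injective.
The image of T is {1, 3, 5, 6, 7, 8, 11, 12, 13, 14, 15}, which has 11 elements.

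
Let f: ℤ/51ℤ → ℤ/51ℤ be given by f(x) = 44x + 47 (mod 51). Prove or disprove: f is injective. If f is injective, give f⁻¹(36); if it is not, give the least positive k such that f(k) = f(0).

Suppose f(u) = f(v) in ℤ/51ℤ. Then 44u + 47 ≡ 44v + 47 (mod 51), hence 44(u − v) ≡ 0 (mod 51).
Since gcd(44, 51) = 1, 44 is invertible modulo 51, therefore u − v ≡ 0 (mod 51), i.e. u = v.
Thus f is injective.
We now compute 44⁻¹ mod 51 explicitly. Euclid's algorithm: 51 = 1·44 + 7, 44 = 6·7 + 2, 7 = 3·2 + 1; back-substituting gives 1 = 29·44 − 25·51, so 44⁻¹ ≡ 29 (mod 51).
Since f is injective, we compute f⁻¹(36): solve 44x + 47 ≡ 36 (mod 51), i.e. 44x ≡ 40 (mod 51).
Multiplying by 44⁻¹ = 29 gives x ≡ 29·40 = 1160 = 22·51 + 38 ≡ 38 (mod 51).
Check: f(38) = 44·38 + 47 = 1719 = 33·51 + 36 ≡ 36 (mod 51).

38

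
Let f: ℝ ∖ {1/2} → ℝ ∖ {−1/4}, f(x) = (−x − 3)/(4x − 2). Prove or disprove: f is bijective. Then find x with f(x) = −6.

Suppose f(a) = f(b). Cross-multiplying: (−a − 3)(4b − 2) = (−b − 3)(4a − 2).
Expanding both sides and cancelling the symmetric terms leaves 14·(a − b) = 0. Since 14 ≠ 0, a = b. Hence f is injective.
For any y ≠ −1/4, solving y(4x − 2) = −x − 3 for x gives a well-defined x ≠ 1/2. So f is surjective.
Hence f is bijective.
Solving f(x) = −6: cross-multiplying gives −x − 3 = −6(4x − 2), which rearranges to 23x = 15, so x = 15/23.

15/23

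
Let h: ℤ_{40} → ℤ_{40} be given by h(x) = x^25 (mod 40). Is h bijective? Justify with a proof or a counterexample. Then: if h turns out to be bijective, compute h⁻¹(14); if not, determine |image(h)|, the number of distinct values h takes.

h(0) = 0^25 = 0.
h(10): Repeated squaring mod 40: 10^1 ≡ 10, 10^2 ≡ 10² = 100 ≡ 20, 10^4 ≡ 20² = 400 ≡ 0, 10^8 ≡ 0² = 0, 10^16 ≡ 0² = 0. Since 25 = 16 + 8 + 1, 10^25 ≡ 0·0·10: 0·0 = 0, then 0·10 = 0. So 10^25 ≡ 0 (mod 40).
So h(0) = h(10) = 0 while 0 ≠ 10, so h is not injective, hence not bijective.
Since h is not bijective, we determine |image(h)|. Computing x^25 mod 40 for each x (by repeated squaring, reducing mod 40 at every step), the values h(0), h(1), …, h(39) are: 0, 1, 32, 3, 24, 5, 16, 7, 8, 9, 0, 11, 32, 13, 24, 15, 16, 17, 8, 19, 0, 21, 32, 23, 24, 25, 16, 27, 8, 29, 0, 31, 32, 33, 24, 35, 16, 37, 8, 39.
The distinct values are {0, 1, 3, 5, 7, 8, 9, 11, 13, 15, 16, 17, 19, 21, 23, 24, 25, 27, 29, 31, 32, 33, 35, 37, 39}; there are 25 of them.

25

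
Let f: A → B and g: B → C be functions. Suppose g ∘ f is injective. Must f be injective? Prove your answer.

injective

Suppose f(u) = f(v). Applying g: (g ∘ f)(u) = (g ∘ f)(v). Since g ∘ f is injective, u = v. So f is injective.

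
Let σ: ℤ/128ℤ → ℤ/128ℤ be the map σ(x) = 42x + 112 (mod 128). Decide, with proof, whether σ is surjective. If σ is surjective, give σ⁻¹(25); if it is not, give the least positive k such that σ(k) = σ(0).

Recall that σ is surjective if every y in the codomain equals σ(x) for some x in the domain.
Since gcd(42, 128) = 2, we have 42x ≡ 0 (mod 2) for all x, so σ(x) ≡ 0 (mod 2).
But 1 ≢ 0 (mod 2), so 1 ∈ ℤ/128ℤ has no preimage. Therefore σ is not surjective.
Since σ is not surjective, we find the least positive k with σ(k) = σ(0): this means 42k ≡ 0 (mod 128), i.e. 128 ∣ 42k. Since gcd(42, 128) = 2, dividing through by 2 this holds exactly when 64 ∣ 21k, and as gcd(21, 64) = 1, exactly when 64 ∣ k.
The smallest positive such k is 64.

64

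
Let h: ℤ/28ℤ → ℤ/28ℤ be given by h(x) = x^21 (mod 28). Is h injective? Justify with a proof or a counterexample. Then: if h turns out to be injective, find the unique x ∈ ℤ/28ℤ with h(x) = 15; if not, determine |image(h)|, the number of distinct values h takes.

9

h(2): Repeated squaring mod 28: 2^1 ≡ 2, 2^2 ≡ 2² = 4, 2^4 ≡ 4² = 16, 2^8 ≡ 16² = 256 ≡ 4, 2^16 ≡ 4² = 16. Since 21 = 16 + 4 + 1, 2^21 ≡ 16·16·2: 16·16 = 256 ≡ 4, then 4·2 = 8. So 2^21 ≡ 8 (mod 28).
h(4): Repeated squaring mod 28: 4^1 ≡ 4, 4^2 ≡ 4² = 16, 4^4 ≡ 16² = 256 ≡ 4, 4^8 ≡ 4² = 16, 4^16 ≡ 16² = 256 ≡ 4. Since 21 = 16 + 4 + 1, 4^21 ≡ 4·4·4: 4·4 = 16, then 16·4 = 64 ≡ 8. So 4^21 ≡ 8 (mod 28).
So h(2) = h(4) = 8 while 2 ≠ 4, thus h is not injective.
Since h is not injective, we determine |image(h)|. Computing x^21 mod 28 for each x (by repeated squaring, reducing mod 28 at every step), the values h(0), h(1), …, h(27) are: 0, 1, 8, 27, 8, 13, 20, 7, 8, 1, 20, 15, 20, 13, 0, 15, 8, 13, 8, 27, 20, 21, 8, 15, 20, 1, 20, 27.
The distinct values are {0, 1, 7, 8, 13, 15, 20, 21, 27}; there are 9 of them.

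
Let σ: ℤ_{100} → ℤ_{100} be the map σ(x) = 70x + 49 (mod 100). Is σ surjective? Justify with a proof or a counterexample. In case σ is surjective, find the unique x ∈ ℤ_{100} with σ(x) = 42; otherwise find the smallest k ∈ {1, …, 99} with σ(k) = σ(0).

By definition, σ is surjective if every y in the codomain equals σ(x) for some x in the domain.
Since gcd(70, 100) = 10, we have 70x ≡ 0 (mod 10) for all x, so σ(x) ≡ 9 (mod 10).
But 0 ≢ 9 (mod 10), so 0 ∈ ℤ_{100} has no preimage. Therefore σ is not surjective.
Since σ is not surjective, we find the least positive k with σ(k) = σ(0): this means 70k ≡ 0 (mod 100), i.e. 100 ∣ 70k. Since gcd(70, 100) = 10, dividing through by 10 this holds exactly when 10 ∣ 7k, and as gcd(7, 10) = 1, exactly when 10 ∣ k.
The smallest positive such k is 10.

10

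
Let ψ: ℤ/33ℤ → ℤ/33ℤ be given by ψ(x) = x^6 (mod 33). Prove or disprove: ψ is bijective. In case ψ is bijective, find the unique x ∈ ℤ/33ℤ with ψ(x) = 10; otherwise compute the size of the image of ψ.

ψ(4): Repeated squaring mod 33: 4^1 ≡ 4, 4^2 ≡ 4² = 16, 4^4 ≡ 16² = 256 ≡ 25. Since 6 = 4 + 2, 4^6 ≡ 25·16: 25·16 = 400 ≡ 4. So 4^6 ≡ 4 (mod 33).
ψ(7): Repeated squaring mod 33: 7^1 ≡ 7, 7^2 ≡ 7² = 49 ≡ 16, 7^4 ≡ 16² = 256 ≡ 25. Since 6 = 4 + 2, 7^6 ≡ 25·16: 25·16 = 400 ≡ 4. So 7^6 ≡ 4 (mod 33).
So ψ(4) = ψ(7) = 4 while 4 ≠ 7, hence ψ is not injective, hence not bijective.
Since ψ is not bijective, we determine |image(ψ)|. Computing x^6 mod 33 for each x (by repeated squaring, reducing mod 33 at every step), the values ψ(0), ψ(1), …, ψ(32) are: 0, 1, 31, 3, 4, 16, 27, 4, 25, 9, 1, 22, 12, 31, 25, 15, 16, 16, 15, 25, 31, 12, 22, 1, 9, 25, 4, 27, 16, 4, 3, 31, 1.
The distinct values are {0, 1, 3, 4, 9, 12, 15, 16, 22, 25, 27, 31}; there are 12 of them.

12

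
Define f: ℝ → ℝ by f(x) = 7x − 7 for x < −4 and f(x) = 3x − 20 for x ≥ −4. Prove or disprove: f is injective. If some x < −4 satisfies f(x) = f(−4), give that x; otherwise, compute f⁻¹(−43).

Both pieces are strictly increasing (slopes 7 and 3), so each is injective on its own interval.
The left piece maps (−∞, −4) onto (−∞, −35); the right piece maps [−4, ∞) onto [−32, ∞).
These images are disjoint, so no value is attained by both pieces. So f is injective.
Because the two images are disjoint, no x < −4 has f(x) = f(−4), so we compute f⁻¹(−43): −43 lies in (−∞, −35), so solve 7x − 7 = −43: x = (−43 + 7)/7 = −36/7.

-36/7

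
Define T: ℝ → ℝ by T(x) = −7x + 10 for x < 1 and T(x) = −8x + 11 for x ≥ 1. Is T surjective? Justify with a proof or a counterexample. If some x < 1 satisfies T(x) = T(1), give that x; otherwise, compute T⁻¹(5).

5/7

Both pieces are strictly decreasing (slopes −7 and −8), so each is injective on its own interval.
The left piece maps (−∞, 1) onto (3, ∞); the right piece maps [1, ∞) onto (−∞, 3].
These images together cover ℝ, so T is surjective.
Because the two images are disjoint, no x < 1 has T(x) = T(1), so we compute T⁻¹(5): 5 lies in (3, ∞), so solve −7x + 10 = 5: x = (5 − 10)/(−7) = 5/7.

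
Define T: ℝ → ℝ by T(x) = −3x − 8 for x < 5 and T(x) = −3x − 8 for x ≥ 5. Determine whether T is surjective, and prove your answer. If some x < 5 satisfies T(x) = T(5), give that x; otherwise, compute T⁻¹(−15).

7/3

Both pieces are strictly decreasing (slopes −3 and −3), so each is injective on its own interval.
The left piece maps (−∞, 5) onto (−23, ∞); the right piece maps [5, ∞) onto (−∞, −23].
These images together cover ℝ, so T is surjective.
Because the two images are disjoint, no x < 5 has T(x) = T(5), so we compute T⁻¹(−15): −15 lies in (−23, ∞), so solve −3x − 8 = −15: x = (−15 + 8)/(−3) = 7/3.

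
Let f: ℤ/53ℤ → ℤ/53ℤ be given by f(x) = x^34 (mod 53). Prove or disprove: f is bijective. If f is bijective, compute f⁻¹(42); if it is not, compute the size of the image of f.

f(26): Repeated squaring mod 53: 26^1 ≡ 26, 26^2 ≡ 26² = 676 ≡ 40, 26^4 ≡ 40² = 1600 ≡ 10, 26^8 ≡ 10² = 100 ≡ 47, 26^16 ≡ 47² = 2209 ≡ 36, 26^32 ≡ 36² = 1296 ≡ 24. Since 34 = 32 + 2, 26^34 ≡ 24·40: 24·40 = 960 ≡ 6. So 26^34 ≡ 6 (mod 53).
f(27): Repeated squaring mod 53: 27^1 ≡ 27, 27^2 ≡ 27² = 729 ≡ 40, 27^4 ≡ 40² = 1600 ≡ 10, 27^8 ≡ 10² = 100 ≡ 47, 27^16 ≡ 47² = 2209 ≡ 36, 27^32 ≡ 36² = 1296 ≡ 24. Since 34 = 32 + 2, 27^34 ≡ 24·40: 24·40 = 960 ≡ 6. So 27^34 ≡ 6 (mod 53).
So f(26) = f(27) = 6 while 26 ≠ 27, hence f is not injective, hence not bijective.
Since f is not bijective, we determine |image(f)|. Computing x^34 mod 53 for each x (by repeated squaring, reducing mod 53 at every step), the values f(0), f(1), …, f(52) are: 0, 1, 9, 11, 28, 38, 46, 44, 40, 15, 24, 10, 43, 36, 25, 47, 42, 49, 29, 17, 4, 7, 37, 52, 16, 13, 6, 6, 13, 16, 52, 37, 7, 4, 17, 29, 49, 42, 47, 25, 36, 43, 10, 24, 15, 40, 44, 46, 38, 28, 11, 9, 1.
The distinct values are {0, 1, 4, 6, 7, 9, 10, 11, 13, 15, 16, 17, 24, 25, 28, 29, 36, 37, 38, 40, 42, 43, 44, 46, 47, 49, 52}; there are 27 of them.

27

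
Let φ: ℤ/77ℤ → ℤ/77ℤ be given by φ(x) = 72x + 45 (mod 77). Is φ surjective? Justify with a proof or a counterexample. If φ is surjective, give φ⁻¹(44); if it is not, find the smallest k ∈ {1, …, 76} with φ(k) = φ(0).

Recall that φ is surjective if every y in the codomain equals φ(x) for some x in the domain.
Since gcd(72, 77) = 1, 72 is invertible modulo 77. Euclid's algorithm: 77 = 1·72 + 5, 72 = 14·5 + 2, 5 = 2·2 + 1; back-substituting gives 1 = 46·72 − 43·77, so 72⁻¹ ≡ 46 (mod 77).
Then y ↦ 46(y − 45) is a two-sided inverse to φ, so every y ∈ ℤ/77ℤ has a preimage.
So φ is surjective.
Since φ is surjective, we compute φ⁻¹(44): solve 72x + 45 ≡ 44 (mod 77), i.e. 72x ≡ 76 (mod 77).
Multiplying by 72⁻¹ = 46 gives x ≡ 46·76 = 3496 = 45·77 + 31 ≡ 31 (mod 77).
Check: φ(31) = 72·31 + 45 = 2277 = 29·77 + 44 ≡ 44 (mod 77).

31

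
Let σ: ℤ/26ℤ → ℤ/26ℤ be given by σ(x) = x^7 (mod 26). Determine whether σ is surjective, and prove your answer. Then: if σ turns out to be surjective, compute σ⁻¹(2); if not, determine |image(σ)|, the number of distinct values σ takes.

Computing x^7 mod 26 for each x (by repeated squaring, reducing mod 26 at every step), the values σ(0), σ(1), …, σ(25) are: 0, 1, 24, 3, 4, 21, 20, 19, 18, 9, 10, 15, 12, 13, 14, 11, 16, 17, 8, 7, 6, 5, 22, 23, 2, 25.
Every element of ℤ/26ℤ appears exactly once in this list, so σ is a bijection, and in particular surjective.
Since σ is surjective, we read off the preimage of 2 from the same table: σ(24) = 2, so σ⁻¹(2) = 24.

24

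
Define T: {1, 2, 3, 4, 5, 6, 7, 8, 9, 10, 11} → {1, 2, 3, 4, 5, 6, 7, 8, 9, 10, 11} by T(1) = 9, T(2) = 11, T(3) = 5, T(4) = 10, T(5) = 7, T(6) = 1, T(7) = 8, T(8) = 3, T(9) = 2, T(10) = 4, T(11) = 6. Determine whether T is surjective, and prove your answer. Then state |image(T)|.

11

Every element of the codomain has a preimage: 1 = T(6), 2 = T(9), 3 = T(8), 4 = T(10), 5 = T(3), 6 = T(11), 7 = T(5), 8 = T(7), 9 = T(1), 10 = T(4), 11 = T(2).
So T is surjective.
The image of T is {1, 2, 3, 4, 5, 6, 7, 8, 9, 10, 11}, which has 11 elements.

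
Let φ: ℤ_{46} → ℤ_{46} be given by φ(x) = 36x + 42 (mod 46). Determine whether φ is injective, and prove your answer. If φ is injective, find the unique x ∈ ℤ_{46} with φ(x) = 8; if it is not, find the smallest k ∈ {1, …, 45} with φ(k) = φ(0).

23

We have gcd(36, 46) = 2 > 1. Taking s = 0 and t = 23: φ(0) = 42 and φ(23) = 36·23 + 42 = 870 ≡ 42 (mod 46).
So φ(0) = φ(23) while 0 ≠ 23, thus φ is not injective.
Since φ is not injective, we find the least positive k with φ(k) = φ(0): this means 36k ≡ 0 (mod 46), i.e. 46 ∣ 36k. Since gcd(36, 46) = 2, dividing through by 2 this holds exactly when 23 ∣ 18k, and as gcd(18, 23) = 1, exactly when 23 ∣ k.
The smallest positive such k is 23.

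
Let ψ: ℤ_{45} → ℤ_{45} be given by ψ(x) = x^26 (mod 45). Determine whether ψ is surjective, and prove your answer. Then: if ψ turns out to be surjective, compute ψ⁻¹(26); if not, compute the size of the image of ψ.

12

ψ(2): Repeated squaring mod 45: 2^1 ≡ 2, 2^2 ≡ 2² = 4, 2^4 ≡ 4² = 16, 2^8 ≡ 16² = 256 ≡ 31, 2^16 ≡ 31² = 961 ≡ 16. Since 26 = 16 + 8 + 2, 2^26 ≡ 16·31·4: 16·31 = 496 ≡ 1, then 1·4 = 4. So 2^26 ≡ 4 (mod 45).
ψ(7): Repeated squaring mod 45: 7^1 ≡ 7, 7^2 ≡ 7² = 49 ≡ 4, 7^4 ≡ 4² = 16, 7^8 ≡ 16² = 256 ≡ 31, 7^16 ≡ 31² = 961 ≡ 16. Since 26 = 16 + 8 + 2, 7^26 ≡ 16·31·4: 16·31 = 496 ≡ 1, then 1·4 = 4. So 7^26 ≡ 4 (mod 45).
So ψ(2) = ψ(7) = 4 while 2 ≠ 7, thus ψ is not injective.
A non-injective map from the 45-element set ℤ_{45} to itself takes at most 44 distinct values, so it cannot be surjective. Thus ψ is not surjective.
Since ψ is not surjective, we determine |image(ψ)|. Computing x^26 mod 45 for each x (by repeated squaring, reducing mod 45 at every step), the values ψ(0), ψ(1), …, ψ(44) are: 0, 1, 4, 9, 16, 25, 36, 4, 19, 36, 10, 31, 9, 34, 16, 0, 31, 19, 9, 1, 40, 36, 34, 34, 36, 40, 1, 9, 19, 31, 0, 16, 34, 9, 31, 10, 36, 19, 4, 36, 25, 16, 9, 4, 1.
The distinct values are {0, 1, 4, 9, 10, 16, 19, 25, 31, 34, 36, 40}; there are 12 of them.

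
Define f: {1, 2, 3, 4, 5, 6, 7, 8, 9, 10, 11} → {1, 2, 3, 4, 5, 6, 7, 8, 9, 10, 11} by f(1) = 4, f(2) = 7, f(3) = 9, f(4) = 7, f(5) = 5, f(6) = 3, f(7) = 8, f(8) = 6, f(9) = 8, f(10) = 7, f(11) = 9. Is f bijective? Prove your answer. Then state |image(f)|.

7

f(2) = 7 = f(4) with 2 ≠ 4, so f is not injective, hence not bijective.
The image of f is {3, 4, 5, 6, 7, 8, 9}, which has 7 elements.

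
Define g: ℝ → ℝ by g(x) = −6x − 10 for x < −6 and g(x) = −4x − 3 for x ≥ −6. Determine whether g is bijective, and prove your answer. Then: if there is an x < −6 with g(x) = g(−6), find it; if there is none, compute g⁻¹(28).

-19/3

Both pieces are strictly decreasing (slopes −6 and −4), so each is injective on its own interval.
The left piece maps (−∞, −6) onto (26, ∞); the right piece maps [−6, ∞) onto (−∞, 21].
The images leave a gap (26 has no preimage), so g is not surjective, hence not bijective.
Because the two images are disjoint, no x < −6 has g(x) = g(−6), so we compute g⁻¹(28): 28 lies in (26, ∞), so solve −6x − 10 = 28: x = (28 + 10)/(−6) = −19/3.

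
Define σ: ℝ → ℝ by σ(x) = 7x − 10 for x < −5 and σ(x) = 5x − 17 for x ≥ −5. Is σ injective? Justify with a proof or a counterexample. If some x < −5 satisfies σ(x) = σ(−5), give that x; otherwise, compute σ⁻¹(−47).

Both pieces are strictly increasing (slopes 7 and 5), so each is injective on its own interval.
The left piece maps (−∞, −5) onto (−∞, −45); the right piece maps [−5, ∞) onto [−42, ∞).
These images are disjoint, so no value is attained by both pieces. Therefore σ is injective.
Because the two images are disjoint, no x < −5 has σ(x) = σ(−5), so we compute σ⁻¹(−47): −47 lies in (−∞, −45), so solve 7x − 10 = −47: x = (−47 + 10)/7 = −37/7.

-37/7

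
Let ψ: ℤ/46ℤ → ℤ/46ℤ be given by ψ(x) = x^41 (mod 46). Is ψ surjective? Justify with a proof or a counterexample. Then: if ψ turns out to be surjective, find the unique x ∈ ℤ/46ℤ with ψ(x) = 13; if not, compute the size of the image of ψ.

Computing x^41 mod 46 for each x (by repeated squaring, reducing mod 46 at every step), the values ψ(0), ψ(1), …, ψ(45) are: 0, 1, 26, 29, 32, 7, 18, 11, 4, 13, 44, 15, 8, 25, 10, 19, 12, 5, 16, 37, 40, 43, 22, 23, 24, 3, 6, 9, 30, 41, 34, 27, 36, 21, 38, 31, 2, 33, 42, 35, 28, 39, 14, 17, 20, 45.
Every element of ℤ/46ℤ appears exactly once in this list, so ψ is a bijection, and in particular surjective.
Since ψ is surjective, we read off the preimage of 13 from the same table: ψ(9) = 13, so ψ⁻¹(13) = 9.

9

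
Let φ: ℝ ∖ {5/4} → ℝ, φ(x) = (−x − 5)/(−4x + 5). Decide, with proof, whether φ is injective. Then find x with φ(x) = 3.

Suppose φ(s) = φ(t). Cross-multiplying: (−s − 5)(−4t + 5) = (−t − 5)(−4s + 5).
Expanding both sides and cancelling the symmetric terms leaves −25·(s − t) = 0. Since −25 ≠ 0, s = t. So φ is injective.
Solving φ(x) = 3: cross-multiplying gives −x − 5 = 3(−4x + 5), which rearranges to 11x = 20, so x = 20/11.

20/11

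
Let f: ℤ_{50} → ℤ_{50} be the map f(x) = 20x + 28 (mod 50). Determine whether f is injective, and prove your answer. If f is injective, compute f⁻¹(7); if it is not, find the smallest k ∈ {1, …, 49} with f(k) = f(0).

We have gcd(20, 50) = 10 > 1. Taking s = 0 and t = 5: f(0) = 28 and f(5) = 20·5 + 28 = 128 ≡ 28 (mod 50).
So f(0) = f(5) while 0 ≠ 5, so f is not injective.
Since f is not injective, we find the least positive k with f(k) = f(0): this means 20k ≡ 0 (mod 50), i.e. 50 ∣ 20k. Since gcd(20, 50) = 10, dividing through by 10 this holds exactly when 5 ∣ 2k, and as gcd(2, 5) = 1, exactly when 5 ∣ k.
The smallest positive such k is 5.

5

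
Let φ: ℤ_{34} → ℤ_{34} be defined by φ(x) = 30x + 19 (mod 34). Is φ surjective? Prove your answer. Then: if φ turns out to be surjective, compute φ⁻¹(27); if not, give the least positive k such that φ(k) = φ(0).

17

Recall: φ is surjective if every y in the codomain equals φ(x) for some x in the domain.
Since gcd(30, 34) = 2, we have 30x ≡ 0 (mod 2) for all x, so φ(x) ≡ 1 (mod 2).
But 0 ≢ 1 (mod 2), so 0 ∈ ℤ_{34} has no preimage. So φ is not surjective.
Since φ is not surjective, we find the least positive k with φ(k) = φ(0): this means 30k ≡ 0 (mod 34), i.e. 34 ∣ 30k. Since gcd(30, 34) = 2, dividing through by 2 this holds exactly when 17 ∣ 15k, and as gcd(15, 17) = 1, exactly when 17 ∣ k.
The smallest positive such k is 17.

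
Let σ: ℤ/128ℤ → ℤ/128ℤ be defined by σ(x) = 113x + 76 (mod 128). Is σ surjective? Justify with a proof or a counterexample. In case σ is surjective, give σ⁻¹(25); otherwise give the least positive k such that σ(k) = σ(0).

Since gcd(113, 128) = 1, 113 is invertible modulo 128. Euclid's algorithm: 128 = 1·113 + 15, 113 = 7·15 + 8, 15 = 1·8 + 7, 8 = 1·7 + 1; back-substituting gives 1 = 17·113 − 15·128, so 113⁻¹ ≡ 17 (mod 128).
Then y ↦ 17(y − 76) is a two-sided inverse to σ, so every y ∈ ℤ/128ℤ has a preimage.
Thus σ is surjective.
Since σ is surjective, we find σ⁻¹(25): we need 113x ≡ 25 − 76 ≡ 77 (mod 128). Using 113⁻¹ = 17: x ≡ 17·77 = 1309 = 10·128 + 29, so x = 29.
Check: σ(29) = 113·29 + 76 = 3353 = 26·128 + 25 ≡ 25 (mod 128).

29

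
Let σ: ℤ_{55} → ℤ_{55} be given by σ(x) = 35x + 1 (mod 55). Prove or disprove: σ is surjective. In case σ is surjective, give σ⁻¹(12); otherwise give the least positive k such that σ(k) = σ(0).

Since gcd(35, 55) = 5, we have 35x ≡ 0 (mod 5) for all x, so σ(x) ≡ 1 (mod 5).
But 0 ≢ 1 (mod 5), so 0 ∈ ℤ_{55} has no preimage. Thus σ is not surjective.
Since σ is not surjective, we find the least positive k with σ(k) = σ(0): this means 35k ≡ 0 (mod 55), i.e. 55 ∣ 35k. Since gcd(35, 55) = 5, dividing through by 5 this holds exactly when 11 ∣ 7k, and as gcd(7, 11) = 1, exactly when 11 ∣ k.
The smallest positive such k is 11.

11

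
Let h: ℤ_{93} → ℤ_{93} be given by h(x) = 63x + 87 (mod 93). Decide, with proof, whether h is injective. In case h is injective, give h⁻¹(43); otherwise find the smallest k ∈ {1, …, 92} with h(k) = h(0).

By definition, h is injective when h(x_1) = h(x_2) forces x_1 = x_2.
We have gcd(63, 93) = 3 > 1. Taking x_1 = 0 and x_2 = 31: h(0) = 87 and h(31) = 63·31 + 87 = 2040 ≡ 87 (mod 93).
So h(0) = h(31) while 0 ≠ 31, thus h is not injective.
Since h is not injective, we find the least positive k with h(k) = h(0): this means 63k ≡ 0 (mod 93), i.e. 93 ∣ 63k. Since gcd(63, 93) = 3, dividing through by 3 this holds exactly when 31 ∣ 21k, and as gcd(21, 31) = 1, exactly when 31 ∣ k.
The smallest positive such k is 31.

31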